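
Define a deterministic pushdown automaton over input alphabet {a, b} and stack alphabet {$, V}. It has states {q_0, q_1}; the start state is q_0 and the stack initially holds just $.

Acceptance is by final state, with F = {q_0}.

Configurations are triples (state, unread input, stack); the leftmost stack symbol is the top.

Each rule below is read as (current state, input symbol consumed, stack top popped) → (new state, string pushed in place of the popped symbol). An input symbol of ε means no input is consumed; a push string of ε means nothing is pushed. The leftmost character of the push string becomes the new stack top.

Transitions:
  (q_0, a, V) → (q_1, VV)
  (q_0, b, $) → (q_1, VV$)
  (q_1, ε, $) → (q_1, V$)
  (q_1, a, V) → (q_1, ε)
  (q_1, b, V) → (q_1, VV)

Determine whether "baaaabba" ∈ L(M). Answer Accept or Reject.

(q_0, baaaabba, $) ⊢ (q_1, aaaabba, VV$) ⊢ (q_1, aaabba, V$) ⊢ (q_1, aabba, $) ⊢ (q_1, aabba, V$) ⊢ (q_1, abba, $) ⊢ (q_1, abba, V$) ⊢ (q_1, bba, $) ⊢ (q_1, bba, V$) ⊢ (q_1, ba, VV$) ⊢ (q_1, a, VVV$) ⊢ (q_1, ε, VV$)
All input consumed; state q_1 ∉ F and no further ε-move applies.

Reject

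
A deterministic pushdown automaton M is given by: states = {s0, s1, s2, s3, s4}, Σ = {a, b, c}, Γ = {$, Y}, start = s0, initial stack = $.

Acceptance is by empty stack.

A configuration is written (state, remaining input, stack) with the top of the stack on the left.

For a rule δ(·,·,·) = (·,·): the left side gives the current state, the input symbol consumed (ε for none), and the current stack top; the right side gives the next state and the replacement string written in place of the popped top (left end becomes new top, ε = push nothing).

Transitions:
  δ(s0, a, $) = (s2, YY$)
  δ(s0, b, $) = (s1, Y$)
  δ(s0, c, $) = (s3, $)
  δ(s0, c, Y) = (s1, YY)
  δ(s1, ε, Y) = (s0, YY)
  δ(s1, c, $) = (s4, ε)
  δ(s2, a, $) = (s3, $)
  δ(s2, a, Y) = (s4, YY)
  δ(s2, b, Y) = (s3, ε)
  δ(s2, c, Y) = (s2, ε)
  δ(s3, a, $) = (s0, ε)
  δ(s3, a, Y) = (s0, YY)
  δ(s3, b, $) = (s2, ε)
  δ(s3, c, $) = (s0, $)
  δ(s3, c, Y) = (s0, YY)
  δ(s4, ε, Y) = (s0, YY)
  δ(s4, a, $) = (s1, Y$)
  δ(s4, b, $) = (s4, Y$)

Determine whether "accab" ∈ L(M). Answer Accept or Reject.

Accept

(s0, accab, $)
  read a, top $: go to s2, push YY$ → (s2, ccab, YY$)
  read c, top Y: go to s2, push ε → (s2, cab, Y$)
  read c, top Y: go to s2, push ε → (s2, ab, $)
  read a, top $: go to s3, push $ → (s3, b, $)
  read b, top $: go to s2, push ε → (s2, ε, ε)
All input consumed and the stack is empty.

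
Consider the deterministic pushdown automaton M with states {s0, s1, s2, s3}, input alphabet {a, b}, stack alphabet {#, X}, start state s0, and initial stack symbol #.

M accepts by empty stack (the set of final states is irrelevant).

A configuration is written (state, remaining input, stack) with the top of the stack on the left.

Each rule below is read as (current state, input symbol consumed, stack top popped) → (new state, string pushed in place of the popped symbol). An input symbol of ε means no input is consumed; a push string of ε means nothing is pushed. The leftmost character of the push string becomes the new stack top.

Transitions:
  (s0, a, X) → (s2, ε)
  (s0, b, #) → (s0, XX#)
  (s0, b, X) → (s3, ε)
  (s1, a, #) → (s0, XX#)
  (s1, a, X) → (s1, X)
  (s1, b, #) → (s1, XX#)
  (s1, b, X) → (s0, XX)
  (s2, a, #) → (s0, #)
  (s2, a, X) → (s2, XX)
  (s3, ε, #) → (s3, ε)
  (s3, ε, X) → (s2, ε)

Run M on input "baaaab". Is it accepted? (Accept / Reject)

Reject

(s0, baaaab, #)
  read b, top #: go to s0, push XX# → (s0, aaaab, XX#)
  read a, top X: go to s2, push ε → (s2, aaab, X#)
  read a, top X: go to s2, push XX → (s2, aab, XX#)
  read a, top X: go to s2, push XX → (s2, ab, XXX#)
  read a, top X: go to s2, push XX → (s2, b, XXXX#)
No transition applies at (s2, b, XXXX#); input not fully consumed.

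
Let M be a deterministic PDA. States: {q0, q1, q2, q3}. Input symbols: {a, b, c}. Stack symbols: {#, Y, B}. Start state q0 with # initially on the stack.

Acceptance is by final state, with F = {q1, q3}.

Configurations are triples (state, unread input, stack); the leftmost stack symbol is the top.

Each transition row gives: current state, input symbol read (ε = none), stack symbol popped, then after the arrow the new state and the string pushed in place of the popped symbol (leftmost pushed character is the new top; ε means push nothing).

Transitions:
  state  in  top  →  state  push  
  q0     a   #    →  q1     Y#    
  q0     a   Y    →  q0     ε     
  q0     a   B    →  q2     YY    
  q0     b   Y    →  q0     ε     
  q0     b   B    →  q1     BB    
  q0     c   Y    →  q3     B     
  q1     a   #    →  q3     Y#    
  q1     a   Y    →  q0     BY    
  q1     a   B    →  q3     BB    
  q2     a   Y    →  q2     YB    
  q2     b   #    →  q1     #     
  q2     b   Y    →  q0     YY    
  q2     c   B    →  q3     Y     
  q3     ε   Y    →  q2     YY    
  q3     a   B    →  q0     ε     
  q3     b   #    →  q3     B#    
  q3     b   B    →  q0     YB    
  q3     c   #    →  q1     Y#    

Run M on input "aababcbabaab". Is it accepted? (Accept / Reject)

(q0, aababcbabaab, #)
  read a, top #: go to q1, push Y# → (q1, ababcbabaab, Y#)
  read a, top Y: go to q0, push BY → (q0, babcbabaab, BY#)
  read b, top B: go to q1, push BB → (q1, abcbabaab, BBY#)
  read a, top B: go to q3, push BB → (q3, bcbabaab, BBBY#)
  read b, top B: go to q0, push YB → (q0, cbabaab, YBBBY#)
  read c, top Y: go to q3, push B → (q3, babaab, BBBBY#)
  read b, top B: go to q0, push YB → (q0, abaab, YBBBBY#)
  read a, top Y: go to q0, push ε → (q0, baab, BBBBY#)
  read b, top B: go to q1, push BB → (q1, aab, BBBBBY#)
  read a, top B: go to q3, push BB → (q3, ab, BBBBBBY#)
  read a, top B: go to q0, push ε → (q0, b, BBBBBY#)
  read b, top B: go to q1, push BB → (q1, ε, BBBBBBY#)
All input consumed; state q1 ∈ F.

Accept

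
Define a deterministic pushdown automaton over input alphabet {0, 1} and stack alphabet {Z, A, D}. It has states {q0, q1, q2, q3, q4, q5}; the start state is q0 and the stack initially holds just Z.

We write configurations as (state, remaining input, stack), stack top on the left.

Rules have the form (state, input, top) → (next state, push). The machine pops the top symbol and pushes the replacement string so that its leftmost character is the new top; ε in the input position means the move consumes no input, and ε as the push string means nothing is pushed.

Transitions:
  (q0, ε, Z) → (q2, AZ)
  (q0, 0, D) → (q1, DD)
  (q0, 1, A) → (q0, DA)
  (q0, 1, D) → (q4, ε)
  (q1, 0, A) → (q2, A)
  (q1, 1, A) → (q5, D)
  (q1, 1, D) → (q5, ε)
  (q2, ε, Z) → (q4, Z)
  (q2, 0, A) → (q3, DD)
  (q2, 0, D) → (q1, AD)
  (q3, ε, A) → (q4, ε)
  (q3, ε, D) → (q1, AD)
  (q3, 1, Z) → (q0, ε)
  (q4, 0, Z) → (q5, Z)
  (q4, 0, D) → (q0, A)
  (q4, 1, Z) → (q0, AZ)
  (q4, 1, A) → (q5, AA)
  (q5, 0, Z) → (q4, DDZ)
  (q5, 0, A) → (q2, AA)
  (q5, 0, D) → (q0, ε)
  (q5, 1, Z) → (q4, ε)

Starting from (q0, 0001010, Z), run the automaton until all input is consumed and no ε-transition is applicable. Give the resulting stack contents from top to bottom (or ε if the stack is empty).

(q0, 0001010, Z)
  ε-move, top Z: go to q2, push AZ → (q2, 0001010, AZ)
  read 0, top A: go to q3, push DD → (q3, 001010, DDZ)
  ε-move, top D: go to q1, push AD → (q1, 001010, ADDZ)
  read 0, top A: go to q2, push A → (q2, 01010, ADDZ)
  read 0, top A: go to q3, push DD → (q3, 1010, DDDDZ)
  ε-move, top D: go to q1, push AD → (q1, 1010, ADDDDZ)
  read 1, top A: go to q5, push D → (q5, 010, DDDDDZ)
  read 0, top D: go to q0, push ε → (q0, 10, DDDDZ)
  read 1, top D: go to q4, push ε → (q4, 0, DDDZ)
  read 0, top D: go to q0, push A → (q0, ε, ADDZ)
All input consumed in state q0 with stack ADDZ.

ADDZ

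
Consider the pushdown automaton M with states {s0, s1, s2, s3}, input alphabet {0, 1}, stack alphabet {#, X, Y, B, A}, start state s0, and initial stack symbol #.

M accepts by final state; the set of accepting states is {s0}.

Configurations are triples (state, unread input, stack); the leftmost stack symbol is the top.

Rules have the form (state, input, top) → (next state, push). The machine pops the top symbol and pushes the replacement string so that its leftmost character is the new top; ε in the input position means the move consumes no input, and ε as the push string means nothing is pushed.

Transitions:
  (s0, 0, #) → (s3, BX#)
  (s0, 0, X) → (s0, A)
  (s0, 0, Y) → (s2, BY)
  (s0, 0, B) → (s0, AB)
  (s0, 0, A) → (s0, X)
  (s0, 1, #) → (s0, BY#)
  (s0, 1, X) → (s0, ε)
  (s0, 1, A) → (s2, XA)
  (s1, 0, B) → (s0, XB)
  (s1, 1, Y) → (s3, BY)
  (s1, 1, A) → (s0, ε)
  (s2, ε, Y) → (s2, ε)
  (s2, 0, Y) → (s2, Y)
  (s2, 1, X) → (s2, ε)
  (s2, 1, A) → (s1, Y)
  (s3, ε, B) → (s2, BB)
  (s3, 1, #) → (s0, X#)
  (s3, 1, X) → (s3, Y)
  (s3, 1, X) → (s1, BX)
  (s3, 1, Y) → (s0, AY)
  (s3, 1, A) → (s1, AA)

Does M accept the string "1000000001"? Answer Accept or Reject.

Accept

One accepting computation: (s0, 1000000001, #) ⊢ (s0, 000000001, BY#) ⊢ (s0, 00000001, ABY#) ⊢ (s0, 0000001, XBY#) ⊢ (s0, 000001, ABY#) ⊢ (s0, 00001, XBY#) ⊢ (s0, 0001, ABY#) ⊢ (s0, 001, XBY#) ⊢ (s0, 01, ABY#) ⊢ (s0, 1, XBY#) ⊢ (s0, ε, BY#)
All input consumed and state s0 ∈ F.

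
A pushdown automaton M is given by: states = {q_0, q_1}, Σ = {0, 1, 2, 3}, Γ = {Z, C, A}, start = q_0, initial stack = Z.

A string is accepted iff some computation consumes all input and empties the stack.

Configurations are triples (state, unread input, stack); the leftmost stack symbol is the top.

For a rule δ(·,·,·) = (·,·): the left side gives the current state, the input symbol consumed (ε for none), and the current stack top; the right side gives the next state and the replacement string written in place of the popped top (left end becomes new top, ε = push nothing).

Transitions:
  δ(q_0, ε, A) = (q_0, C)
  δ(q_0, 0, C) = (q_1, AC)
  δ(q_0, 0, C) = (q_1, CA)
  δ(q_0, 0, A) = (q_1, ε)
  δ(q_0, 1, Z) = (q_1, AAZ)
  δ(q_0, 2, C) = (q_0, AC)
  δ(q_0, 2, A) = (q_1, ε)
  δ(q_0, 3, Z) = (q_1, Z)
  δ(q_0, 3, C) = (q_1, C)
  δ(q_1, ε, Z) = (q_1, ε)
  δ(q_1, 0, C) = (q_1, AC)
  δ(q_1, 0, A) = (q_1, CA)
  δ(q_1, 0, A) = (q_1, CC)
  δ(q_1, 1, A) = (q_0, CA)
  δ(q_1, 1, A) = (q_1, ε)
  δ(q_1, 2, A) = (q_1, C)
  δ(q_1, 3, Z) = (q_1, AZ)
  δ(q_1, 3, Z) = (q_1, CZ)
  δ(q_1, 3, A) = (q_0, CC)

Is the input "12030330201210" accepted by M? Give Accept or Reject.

No computation consumes all input and empties the stack.

Reject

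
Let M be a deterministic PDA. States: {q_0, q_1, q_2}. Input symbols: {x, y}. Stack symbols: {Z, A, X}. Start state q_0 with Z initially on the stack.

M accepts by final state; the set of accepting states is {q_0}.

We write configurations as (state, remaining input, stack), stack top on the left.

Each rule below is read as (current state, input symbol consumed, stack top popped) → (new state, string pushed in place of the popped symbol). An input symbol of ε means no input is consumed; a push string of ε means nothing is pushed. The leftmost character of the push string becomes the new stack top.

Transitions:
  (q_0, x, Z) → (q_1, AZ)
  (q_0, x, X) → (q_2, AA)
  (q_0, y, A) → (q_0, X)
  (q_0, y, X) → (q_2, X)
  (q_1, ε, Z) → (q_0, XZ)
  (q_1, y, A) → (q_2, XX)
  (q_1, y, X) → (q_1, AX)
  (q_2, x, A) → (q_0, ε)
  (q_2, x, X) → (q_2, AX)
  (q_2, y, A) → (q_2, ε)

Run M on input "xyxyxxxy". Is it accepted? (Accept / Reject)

Reject

(q_0, xyxyxxxy, Z)
  read x, top Z: go to q_1, push AZ → (q_1, yxyxxxy, AZ)
  read y, top A: go to q_2, push XX → (q_2, xyxxxy, XXZ)
  read x, top X: go to q_2, push AX → (q_2, yxxxy, AXXZ)
  read y, top A: go to q_2, push ε → (q_2, xxxy, XXZ)
  read x, top X: go to q_2, push AX → (q_2, xxy, AXXZ)
  read x, top A: go to q_0, push ε → (q_0, xy, XXZ)
  read x, top X: go to q_2, push AA → (q_2, y, AAXZ)
  read y, top A: go to q_2, push ε → (q_2, ε, AXZ)
All input consumed; state q_2 ∉ F and no further ε-move applies.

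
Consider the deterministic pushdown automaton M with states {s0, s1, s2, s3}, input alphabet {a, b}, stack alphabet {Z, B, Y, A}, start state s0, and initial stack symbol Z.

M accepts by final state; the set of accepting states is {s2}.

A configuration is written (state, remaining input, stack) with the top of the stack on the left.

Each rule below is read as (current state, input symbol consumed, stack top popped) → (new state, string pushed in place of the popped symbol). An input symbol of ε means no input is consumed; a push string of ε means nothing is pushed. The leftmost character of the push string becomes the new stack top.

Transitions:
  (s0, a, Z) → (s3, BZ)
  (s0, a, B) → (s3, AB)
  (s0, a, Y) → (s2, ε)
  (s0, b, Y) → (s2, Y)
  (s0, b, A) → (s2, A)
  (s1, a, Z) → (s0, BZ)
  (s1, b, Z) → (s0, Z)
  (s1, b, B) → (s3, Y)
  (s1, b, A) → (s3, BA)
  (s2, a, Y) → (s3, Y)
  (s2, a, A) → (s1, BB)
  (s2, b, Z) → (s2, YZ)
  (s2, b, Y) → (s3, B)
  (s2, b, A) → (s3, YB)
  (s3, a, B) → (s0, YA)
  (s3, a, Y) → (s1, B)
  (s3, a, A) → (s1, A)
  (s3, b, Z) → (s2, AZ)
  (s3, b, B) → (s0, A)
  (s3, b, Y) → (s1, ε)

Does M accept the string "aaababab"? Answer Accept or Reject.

Reject

(s0, aaababab, Z)
  read a, top Z: go to s3, push BZ → (s3, aababab, BZ)
  read a, top B: go to s0, push YA → (s0, ababab, YAZ)
  read a, top Y: go to s2, push ε → (s2, babab, AZ)
  read b, top A: go to s3, push YB → (s3, abab, YBZ)
  read a, top Y: go to s1, push B → (s1, bab, BBZ)
  read b, top B: go to s3, push Y → (s3, ab, YBZ)
  read a, top Y: go to s1, push B → (s1, b, BBZ)
  read b, top B: go to s3, push Y → (s3, ε, YBZ)
All input consumed; state s3 ∉ F and no further ε-move applies.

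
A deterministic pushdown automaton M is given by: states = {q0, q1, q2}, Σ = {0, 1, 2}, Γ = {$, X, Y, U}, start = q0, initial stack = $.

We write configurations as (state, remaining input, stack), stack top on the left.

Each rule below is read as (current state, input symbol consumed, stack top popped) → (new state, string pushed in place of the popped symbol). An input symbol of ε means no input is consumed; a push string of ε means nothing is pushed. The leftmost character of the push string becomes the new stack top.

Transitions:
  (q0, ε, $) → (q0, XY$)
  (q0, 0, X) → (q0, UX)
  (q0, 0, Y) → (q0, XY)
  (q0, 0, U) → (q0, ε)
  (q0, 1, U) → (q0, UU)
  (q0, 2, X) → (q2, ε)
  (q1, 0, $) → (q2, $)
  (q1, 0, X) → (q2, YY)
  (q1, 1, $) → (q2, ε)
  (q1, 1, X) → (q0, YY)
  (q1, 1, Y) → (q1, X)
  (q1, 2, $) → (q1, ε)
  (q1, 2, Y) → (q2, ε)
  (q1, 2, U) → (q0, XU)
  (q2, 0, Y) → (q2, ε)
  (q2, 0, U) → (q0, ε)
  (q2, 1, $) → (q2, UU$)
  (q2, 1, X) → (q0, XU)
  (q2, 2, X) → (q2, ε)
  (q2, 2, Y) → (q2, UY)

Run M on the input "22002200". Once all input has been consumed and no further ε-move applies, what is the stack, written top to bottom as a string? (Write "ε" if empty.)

(q0, 22002200, $) ⊢ (q0, 22002200, XY$) ⊢ (q2, 2002200, Y$) ⊢ (q2, 002200, UY$) ⊢ (q0, 02200, Y$) ⊢ (q0, 2200, XY$) ⊢ (q2, 200, Y$) ⊢ (q2, 00, UY$) ⊢ (q0, 0, Y$) ⊢ (q0, ε, XY$)
All input consumed in state q0 with stack XY$.

XY$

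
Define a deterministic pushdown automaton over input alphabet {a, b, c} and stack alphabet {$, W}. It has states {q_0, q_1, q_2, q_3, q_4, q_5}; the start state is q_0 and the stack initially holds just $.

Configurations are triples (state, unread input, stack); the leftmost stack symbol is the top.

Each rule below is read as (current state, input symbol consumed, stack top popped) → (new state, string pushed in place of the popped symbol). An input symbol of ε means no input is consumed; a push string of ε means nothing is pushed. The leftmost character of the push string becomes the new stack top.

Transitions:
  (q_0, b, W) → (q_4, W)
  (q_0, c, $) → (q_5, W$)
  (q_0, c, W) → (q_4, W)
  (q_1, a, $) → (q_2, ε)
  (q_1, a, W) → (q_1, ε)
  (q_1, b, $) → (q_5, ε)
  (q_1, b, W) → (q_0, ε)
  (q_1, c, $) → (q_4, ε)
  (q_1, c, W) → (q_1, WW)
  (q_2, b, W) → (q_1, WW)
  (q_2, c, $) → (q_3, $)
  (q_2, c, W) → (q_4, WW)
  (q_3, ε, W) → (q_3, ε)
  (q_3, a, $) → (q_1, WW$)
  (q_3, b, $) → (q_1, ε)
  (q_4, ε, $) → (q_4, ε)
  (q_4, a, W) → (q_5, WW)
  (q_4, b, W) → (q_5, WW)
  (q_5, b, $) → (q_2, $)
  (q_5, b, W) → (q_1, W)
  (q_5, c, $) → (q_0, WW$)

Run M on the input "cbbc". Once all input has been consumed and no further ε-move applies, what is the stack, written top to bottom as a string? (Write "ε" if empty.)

W$

(q_0, cbbc, $) ⊢ (q_5, bbc, W$) ⊢ (q_1, bc, W$) ⊢ (q_0, c, $) ⊢ (q_5, ε, W$)
All input consumed in state q_5 with stack W$.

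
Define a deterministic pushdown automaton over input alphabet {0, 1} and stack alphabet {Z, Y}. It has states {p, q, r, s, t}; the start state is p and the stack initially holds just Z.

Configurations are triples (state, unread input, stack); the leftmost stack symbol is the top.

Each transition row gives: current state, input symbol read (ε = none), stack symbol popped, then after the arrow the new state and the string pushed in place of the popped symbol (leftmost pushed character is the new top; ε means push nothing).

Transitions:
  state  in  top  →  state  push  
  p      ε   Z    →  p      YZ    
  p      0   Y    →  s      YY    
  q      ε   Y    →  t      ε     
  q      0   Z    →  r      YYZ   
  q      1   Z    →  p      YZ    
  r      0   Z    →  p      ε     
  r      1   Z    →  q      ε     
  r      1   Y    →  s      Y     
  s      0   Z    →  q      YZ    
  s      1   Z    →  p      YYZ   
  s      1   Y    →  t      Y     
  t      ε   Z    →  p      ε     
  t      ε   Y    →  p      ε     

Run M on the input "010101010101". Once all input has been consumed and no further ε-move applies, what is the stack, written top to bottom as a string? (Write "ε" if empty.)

(p, 010101010101, Z) ⊢ (p, 010101010101, YZ) ⊢ (s, 10101010101, YYZ) ⊢ (t, 0101010101, YYZ) ⊢ (p, 0101010101, YZ) ⊢ (s, 101010101, YYZ) ⊢ (t, 01010101, YYZ) ⊢ (p, 01010101, YZ) ⊢ (s, 1010101, YYZ) ⊢ (t, 010101, YYZ) ⊢ (p, 010101, YZ) ⊢ (s, 10101, YYZ) ⊢ (t, 0101, YYZ) ⊢ (p, 0101, YZ) ⊢ (s, 101, YYZ) ⊢ (t, 01, YYZ) ⊢ (p, 01, YZ) ⊢ (s, 1, YYZ) ⊢ (t, ε, YYZ) ⊢ (p, ε, YZ)
All input consumed in state p with stack YZ.

YZ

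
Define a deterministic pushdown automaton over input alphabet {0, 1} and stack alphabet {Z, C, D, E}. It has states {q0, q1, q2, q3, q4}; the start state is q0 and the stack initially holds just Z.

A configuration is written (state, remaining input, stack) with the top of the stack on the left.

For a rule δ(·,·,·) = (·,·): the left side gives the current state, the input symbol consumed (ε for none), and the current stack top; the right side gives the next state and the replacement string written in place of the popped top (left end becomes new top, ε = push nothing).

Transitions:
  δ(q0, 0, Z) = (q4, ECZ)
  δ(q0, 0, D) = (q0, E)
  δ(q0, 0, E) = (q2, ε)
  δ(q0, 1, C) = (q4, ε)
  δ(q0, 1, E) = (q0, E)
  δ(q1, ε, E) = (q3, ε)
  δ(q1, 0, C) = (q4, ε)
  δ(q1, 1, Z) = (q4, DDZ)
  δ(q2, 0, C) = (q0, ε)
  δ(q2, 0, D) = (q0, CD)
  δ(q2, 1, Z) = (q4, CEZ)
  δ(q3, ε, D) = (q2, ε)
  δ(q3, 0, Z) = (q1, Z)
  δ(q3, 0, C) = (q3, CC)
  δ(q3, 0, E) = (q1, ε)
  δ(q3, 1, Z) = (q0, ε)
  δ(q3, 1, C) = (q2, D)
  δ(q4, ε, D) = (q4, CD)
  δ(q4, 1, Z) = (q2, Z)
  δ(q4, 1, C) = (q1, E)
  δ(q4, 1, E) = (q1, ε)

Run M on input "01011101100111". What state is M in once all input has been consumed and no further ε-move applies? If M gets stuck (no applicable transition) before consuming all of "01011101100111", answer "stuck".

stuck

(q0, 01011101100111, Z)
  read 0, top Z: go to q4, push ECZ → (q4, 1011101100111, ECZ)
  read 1, top E: go to q1, push ε → (q1, 011101100111, CZ)
  read 0, top C: go to q4, push ε → (q4, 11101100111, Z)
  read 1, top Z: go to q2, push Z → (q2, 1101100111, Z)
  read 1, top Z: go to q4, push CEZ → (q4, 101100111, CEZ)
  read 1, top C: go to q1, push E → (q1, 01100111, EEZ)
  ε-move, top E: go to q3, push ε → (q3, 01100111, EZ)
  read 0, top E: go to q1, push ε → (q1, 1100111, Z)
  read 1, top Z: go to q4, push DDZ → (q4, 100111, DDZ)
  ε-move, top D: go to q4, push CD → (q4, 100111, CDDZ)
  read 1, top C: go to q1, push E → (q1, 00111, EDDZ)
  ε-move, top E: go to q3, push ε → (q3, 00111, DDZ)
  ε-move, top D: go to q2, push ε → (q2, 00111, DZ)
  read 0, top D: go to q0, push CD → (q0, 0111, CDZ)
No transition for (q0, 0, top C); M blocks with input 0111 remaining.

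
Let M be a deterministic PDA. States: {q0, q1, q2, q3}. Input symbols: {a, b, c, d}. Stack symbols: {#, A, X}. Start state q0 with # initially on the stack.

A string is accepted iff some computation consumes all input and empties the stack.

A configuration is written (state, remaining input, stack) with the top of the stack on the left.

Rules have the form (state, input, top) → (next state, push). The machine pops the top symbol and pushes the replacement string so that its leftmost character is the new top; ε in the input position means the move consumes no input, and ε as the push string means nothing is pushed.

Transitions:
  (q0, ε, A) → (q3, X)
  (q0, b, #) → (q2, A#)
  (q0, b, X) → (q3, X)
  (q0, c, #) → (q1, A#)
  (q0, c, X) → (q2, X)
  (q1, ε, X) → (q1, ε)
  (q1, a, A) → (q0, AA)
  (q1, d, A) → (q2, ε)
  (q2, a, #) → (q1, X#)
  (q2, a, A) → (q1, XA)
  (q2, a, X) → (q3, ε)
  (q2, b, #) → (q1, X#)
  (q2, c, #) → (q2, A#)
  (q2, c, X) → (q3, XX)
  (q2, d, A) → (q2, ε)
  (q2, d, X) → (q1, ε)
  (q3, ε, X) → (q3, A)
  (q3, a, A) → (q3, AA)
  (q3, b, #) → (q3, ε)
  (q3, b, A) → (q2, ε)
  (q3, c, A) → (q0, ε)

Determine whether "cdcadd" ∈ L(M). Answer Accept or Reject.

Reject

(q0, cdcadd, #)
  read c, top #: go to q1, push A# → (q1, dcadd, A#)
  read d, top A: go to q2, push ε → (q2, cadd, #)
  read c, top #: go to q2, push A# → (q2, add, A#)
  read a, top A: go to q1, push XA → (q1, dd, XA#)
  ε-move, top X: go to q1, push ε → (q1, dd, A#)
  read d, top A: go to q2, push ε → (q2, d, #)
No transition applies at (q2, d, #); input not fully consumed.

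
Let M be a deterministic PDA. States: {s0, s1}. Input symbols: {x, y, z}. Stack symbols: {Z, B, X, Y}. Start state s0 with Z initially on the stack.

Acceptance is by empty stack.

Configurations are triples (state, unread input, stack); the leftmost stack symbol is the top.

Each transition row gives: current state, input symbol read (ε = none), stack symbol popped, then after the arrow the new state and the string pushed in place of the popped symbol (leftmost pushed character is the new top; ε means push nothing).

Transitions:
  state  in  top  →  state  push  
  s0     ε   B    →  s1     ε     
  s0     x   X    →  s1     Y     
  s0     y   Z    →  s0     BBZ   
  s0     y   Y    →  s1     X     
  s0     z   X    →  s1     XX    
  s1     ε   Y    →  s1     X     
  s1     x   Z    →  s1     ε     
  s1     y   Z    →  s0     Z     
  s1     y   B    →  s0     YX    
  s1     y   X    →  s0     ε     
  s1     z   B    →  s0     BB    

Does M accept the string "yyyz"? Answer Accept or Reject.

Reject

(s0, yyyz, Z)
  read y, top Z: go to s0, push BBZ → (s0, yyz, BBZ)
  ε-move, top B: go to s1, push ε → (s1, yyz, BZ)
  read y, top B: go to s0, push YX → (s0, yz, YXZ)
  read y, top Y: go to s1, push X → (s1, z, XXZ)
No transition applies at (s1, z, XXZ); input not fully consumed.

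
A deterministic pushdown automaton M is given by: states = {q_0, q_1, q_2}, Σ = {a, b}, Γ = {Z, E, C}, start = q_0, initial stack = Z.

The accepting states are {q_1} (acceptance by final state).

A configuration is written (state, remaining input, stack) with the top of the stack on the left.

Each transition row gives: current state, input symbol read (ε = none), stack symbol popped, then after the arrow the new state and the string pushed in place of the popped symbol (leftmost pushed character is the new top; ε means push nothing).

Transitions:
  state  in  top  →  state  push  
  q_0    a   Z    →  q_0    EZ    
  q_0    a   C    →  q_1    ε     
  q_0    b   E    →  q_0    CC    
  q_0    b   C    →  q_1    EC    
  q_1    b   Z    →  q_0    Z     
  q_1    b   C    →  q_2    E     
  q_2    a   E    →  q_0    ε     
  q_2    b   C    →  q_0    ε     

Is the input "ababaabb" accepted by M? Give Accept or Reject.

Accept

(q_0, ababaabb, Z)
  read a, top Z: go to q_0, push EZ → (q_0, babaabb, EZ)
  read b, top E: go to q_0, push CC → (q_0, abaabb, CCZ)
  read a, top C: go to q_1, push ε → (q_1, baabb, CZ)
  read b, top C: go to q_2, push E → (q_2, aabb, EZ)
  read a, top E: go to q_0, push ε → (q_0, abb, Z)
  read a, top Z: go to q_0, push EZ → (q_0, bb, EZ)
  read b, top E: go to q_0, push CC → (q_0, b, CCZ)
  read b, top C: go to q_1, push EC → (q_1, ε, ECCZ)
All input consumed; state q_1 ∈ F.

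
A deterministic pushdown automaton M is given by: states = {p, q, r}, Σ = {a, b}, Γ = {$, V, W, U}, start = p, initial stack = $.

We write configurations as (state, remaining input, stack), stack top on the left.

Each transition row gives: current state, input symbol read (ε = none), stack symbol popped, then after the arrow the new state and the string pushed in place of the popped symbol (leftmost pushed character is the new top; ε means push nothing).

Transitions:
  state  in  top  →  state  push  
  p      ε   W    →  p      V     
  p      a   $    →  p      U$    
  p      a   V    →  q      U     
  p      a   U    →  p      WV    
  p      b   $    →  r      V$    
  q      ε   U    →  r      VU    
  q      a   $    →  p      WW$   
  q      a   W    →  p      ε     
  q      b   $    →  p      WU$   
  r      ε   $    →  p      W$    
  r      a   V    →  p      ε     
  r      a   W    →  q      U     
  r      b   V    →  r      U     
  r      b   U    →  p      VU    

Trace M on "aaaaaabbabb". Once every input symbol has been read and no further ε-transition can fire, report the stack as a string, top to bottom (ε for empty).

(p, aaaaaabbabb, $) ⊢ (p, aaaaabbabb, U$) ⊢ (p, aaaabbabb, WV$) ⊢ (p, aaaabbabb, VV$) ⊢ (q, aaabbabb, UV$) ⊢ (r, aaabbabb, VUV$) ⊢ (p, aabbabb, UV$) ⊢ (p, abbabb, WVV$) ⊢ (p, abbabb, VVV$) ⊢ (q, bbabb, UVV$) ⊢ (r, bbabb, VUVV$) ⊢ (r, babb, UUVV$) ⊢ (p, abb, VUUVV$) ⊢ (q, bb, UUUVV$) ⊢ (r, bb, VUUUVV$) ⊢ (r, b, UUUUVV$) ⊢ (p, ε, VUUUUVV$)
All input consumed in state p with stack VUUUUVV$.

VUUUUVV$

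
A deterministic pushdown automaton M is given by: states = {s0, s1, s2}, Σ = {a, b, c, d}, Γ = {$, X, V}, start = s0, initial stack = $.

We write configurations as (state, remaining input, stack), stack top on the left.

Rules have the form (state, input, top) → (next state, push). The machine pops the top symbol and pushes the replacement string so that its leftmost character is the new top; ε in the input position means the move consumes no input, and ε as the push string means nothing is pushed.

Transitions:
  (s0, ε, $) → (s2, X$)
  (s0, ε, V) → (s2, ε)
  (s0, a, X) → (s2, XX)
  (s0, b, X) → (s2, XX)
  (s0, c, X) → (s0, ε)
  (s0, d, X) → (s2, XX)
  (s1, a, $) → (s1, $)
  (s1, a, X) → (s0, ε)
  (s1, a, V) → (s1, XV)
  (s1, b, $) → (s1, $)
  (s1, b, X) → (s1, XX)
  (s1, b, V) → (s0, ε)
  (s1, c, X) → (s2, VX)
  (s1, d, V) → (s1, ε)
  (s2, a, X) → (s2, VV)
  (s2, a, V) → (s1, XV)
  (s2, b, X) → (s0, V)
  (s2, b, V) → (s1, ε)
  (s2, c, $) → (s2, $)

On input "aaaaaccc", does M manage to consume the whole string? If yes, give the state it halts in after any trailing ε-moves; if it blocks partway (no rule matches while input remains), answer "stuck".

(s0, aaaaaccc, $) ⊢ (s2, aaaaaccc, X$) ⊢ (s2, aaaaccc, VV$) ⊢ (s1, aaaccc, XVV$) ⊢ (s0, aaccc, VV$) ⊢ (s2, aaccc, V$) ⊢ (s1, accc, XV$) ⊢ (s0, ccc, V$) ⊢ (s2, ccc, $) ⊢ (s2, cc, $) ⊢ (s2, c, $) ⊢ (s2, ε, $)
All input consumed; M is in state s2.

s2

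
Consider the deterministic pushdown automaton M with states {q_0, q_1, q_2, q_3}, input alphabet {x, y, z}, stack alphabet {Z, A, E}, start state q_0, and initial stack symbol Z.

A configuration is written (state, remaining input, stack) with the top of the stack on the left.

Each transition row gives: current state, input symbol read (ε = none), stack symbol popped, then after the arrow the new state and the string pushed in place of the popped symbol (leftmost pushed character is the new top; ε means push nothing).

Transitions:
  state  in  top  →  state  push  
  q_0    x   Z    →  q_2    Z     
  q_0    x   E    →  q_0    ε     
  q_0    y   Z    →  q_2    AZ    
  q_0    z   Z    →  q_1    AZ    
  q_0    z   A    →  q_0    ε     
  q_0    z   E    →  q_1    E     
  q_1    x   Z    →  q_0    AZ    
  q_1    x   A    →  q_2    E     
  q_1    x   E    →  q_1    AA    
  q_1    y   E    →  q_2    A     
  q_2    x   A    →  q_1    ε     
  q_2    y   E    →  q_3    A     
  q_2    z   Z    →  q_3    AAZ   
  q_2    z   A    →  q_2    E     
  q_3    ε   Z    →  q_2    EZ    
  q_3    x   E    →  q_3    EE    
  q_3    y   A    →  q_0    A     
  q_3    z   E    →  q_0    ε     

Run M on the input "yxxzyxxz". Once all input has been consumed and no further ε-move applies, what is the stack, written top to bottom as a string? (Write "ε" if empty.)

Z

(q_0, yxxzyxxz, Z)
  read y, top Z: go to q_2, push AZ → (q_2, xxzyxxz, AZ)
  read x, top A: go to q_1, push ε → (q_1, xzyxxz, Z)
  read x, top Z: go to q_0, push AZ → (q_0, zyxxz, AZ)
  read z, top A: go to q_0, push ε → (q_0, yxxz, Z)
  read y, top Z: go to q_2, push AZ → (q_2, xxz, AZ)
  read x, top A: go to q_1, push ε → (q_1, xz, Z)
  read x, top Z: go to q_0, push AZ → (q_0, z, AZ)
  read z, top A: go to q_0, push ε → (q_0, ε, Z)
All input consumed in state q_0 with stack Z.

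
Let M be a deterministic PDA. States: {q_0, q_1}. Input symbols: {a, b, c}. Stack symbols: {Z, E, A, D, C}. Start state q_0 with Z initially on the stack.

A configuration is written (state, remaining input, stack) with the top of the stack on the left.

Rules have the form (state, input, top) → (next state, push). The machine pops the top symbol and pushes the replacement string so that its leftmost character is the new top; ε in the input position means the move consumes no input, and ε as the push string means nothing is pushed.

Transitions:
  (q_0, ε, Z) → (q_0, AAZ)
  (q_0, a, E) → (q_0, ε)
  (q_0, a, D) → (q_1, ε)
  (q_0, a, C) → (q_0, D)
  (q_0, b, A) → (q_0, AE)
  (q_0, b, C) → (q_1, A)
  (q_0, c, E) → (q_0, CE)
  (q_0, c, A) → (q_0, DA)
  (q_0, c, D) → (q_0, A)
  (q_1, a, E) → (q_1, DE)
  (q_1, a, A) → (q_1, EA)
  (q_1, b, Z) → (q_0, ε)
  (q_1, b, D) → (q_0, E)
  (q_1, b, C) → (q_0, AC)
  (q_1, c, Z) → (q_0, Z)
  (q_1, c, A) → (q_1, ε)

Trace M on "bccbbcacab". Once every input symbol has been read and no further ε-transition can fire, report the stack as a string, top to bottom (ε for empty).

EEEAEAZ

(q_0, bccbbcacab, Z)
  ε-move, top Z: go to q_0, push AAZ → (q_0, bccbbcacab, AAZ)
  read b, top A: go to q_0, push AE → (q_0, ccbbcacab, AEAZ)
  read c, top A: go to q_0, push DA → (q_0, cbbcacab, DAEAZ)
  read c, top D: go to q_0, push A → (q_0, bbcacab, AAEAZ)
  read b, top A: go to q_0, push AE → (q_0, bcacab, AEAEAZ)
  read b, top A: go to q_0, push AE → (q_0, cacab, AEEAEAZ)
  read c, top A: go to q_0, push DA → (q_0, acab, DAEEAEAZ)
  read a, top D: go to q_1, push ε → (q_1, cab, AEEAEAZ)
  read c, top A: go to q_1, push ε → (q_1, ab, EEAEAZ)
  read a, top E: go to q_1, push DE → (q_1, b, DEEAEAZ)
  read b, top D: go to q_0, push E → (q_0, ε, EEEAEAZ)
All input consumed in state q_0 with stack EEEAEAZ.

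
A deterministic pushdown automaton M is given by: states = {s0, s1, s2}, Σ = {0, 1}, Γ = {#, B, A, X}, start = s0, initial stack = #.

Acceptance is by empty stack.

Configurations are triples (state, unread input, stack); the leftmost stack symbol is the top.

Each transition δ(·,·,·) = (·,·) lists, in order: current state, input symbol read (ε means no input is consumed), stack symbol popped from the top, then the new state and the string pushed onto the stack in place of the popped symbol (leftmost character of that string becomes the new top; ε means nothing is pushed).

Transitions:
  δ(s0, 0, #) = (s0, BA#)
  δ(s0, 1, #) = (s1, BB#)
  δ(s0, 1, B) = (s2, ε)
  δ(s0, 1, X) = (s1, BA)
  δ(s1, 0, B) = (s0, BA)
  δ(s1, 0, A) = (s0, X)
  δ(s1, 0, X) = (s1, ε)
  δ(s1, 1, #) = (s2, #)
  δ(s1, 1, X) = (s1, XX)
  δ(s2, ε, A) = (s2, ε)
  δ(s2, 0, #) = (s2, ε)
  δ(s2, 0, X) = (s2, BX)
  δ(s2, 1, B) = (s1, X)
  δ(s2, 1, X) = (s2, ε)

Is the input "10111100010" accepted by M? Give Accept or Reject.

(s0, 10111100010, #)
  read 1, top #: go to s1, push BB# → (s1, 0111100010, BB#)
  read 0, top B: go to s0, push BA → (s0, 111100010, BAB#)
  read 1, top B: go to s2, push ε → (s2, 11100010, AB#)
  ε-move, top A: go to s2, push ε → (s2, 11100010, B#)
  read 1, top B: go to s1, push X → (s1, 1100010, X#)
  read 1, top X: go to s1, push XX → (s1, 100010, XX#)
  read 1, top X: go to s1, push XX → (s1, 00010, XXX#)
  read 0, top X: go to s1, push ε → (s1, 0010, XX#)
  read 0, top X: go to s1, push ε → (s1, 010, X#)
  read 0, top X: go to s1, push ε → (s1, 10, #)
  read 1, top #: go to s2, push # → (s2, 0, #)
  read 0, top #: go to s2, push ε → (s2, ε, ε)
All input consumed and the stack is empty.

Accept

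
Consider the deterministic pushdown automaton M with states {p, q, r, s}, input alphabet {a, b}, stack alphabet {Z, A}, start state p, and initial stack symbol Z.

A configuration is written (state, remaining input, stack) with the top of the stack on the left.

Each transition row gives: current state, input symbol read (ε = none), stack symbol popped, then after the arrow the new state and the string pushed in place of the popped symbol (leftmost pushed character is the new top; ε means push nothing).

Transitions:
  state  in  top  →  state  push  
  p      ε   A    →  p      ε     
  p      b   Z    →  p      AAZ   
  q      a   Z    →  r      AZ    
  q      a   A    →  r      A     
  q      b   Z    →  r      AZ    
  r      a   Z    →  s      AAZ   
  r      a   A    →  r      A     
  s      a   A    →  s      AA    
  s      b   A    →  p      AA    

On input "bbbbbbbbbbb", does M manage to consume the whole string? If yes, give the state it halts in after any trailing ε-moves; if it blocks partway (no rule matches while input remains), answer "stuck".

p

(p, bbbbbbbbbbb, Z)
  read b, top Z: go to p, push AAZ → (p, bbbbbbbbbb, AAZ)
  ε-move, top A: go to p, push ε → (p, bbbbbbbbbb, AZ)
  ε-move, top A: go to p, push ε → (p, bbbbbbbbbb, Z)
  read b, top Z: go to p, push AAZ → (p, bbbbbbbbb, AAZ)
  ε-move, top A: go to p, push ε → (p, bbbbbbbbb, AZ)
  ε-move, top A: go to p, push ε → (p, bbbbbbbbb, Z)
  read b, top Z: go to p, push AAZ → (p, bbbbbbbb, AAZ)
  ε-move, top A: go to p, push ε → (p, bbbbbbbb, AZ)
  ε-move, top A: go to p, push ε → (p, bbbbbbbb, Z)
  read b, top Z: go to p, push AAZ → (p, bbbbbbb, AAZ)
  ε-move, top A: go to p, push ε → (p, bbbbbbb, AZ)
  ε-move, top A: go to p, push ε → (p, bbbbbbb, Z)
  read b, top Z: go to p, push AAZ → (p, bbbbbb, AAZ)
  ε-move, top A: go to p, push ε → (p, bbbbbb, AZ)
  ε-move, top A: go to p, push ε → (p, bbbbbb, Z)
  read b, top Z: go to p, push AAZ → (p, bbbbb, AAZ)
  ε-move, top A: go to p, push ε → (p, bbbbb, AZ)
  ε-move, top A: go to p, push ε → (p, bbbbb, Z)
  read b, top Z: go to p, push AAZ → (p, bbbb, AAZ)
  ε-move, top A: go to p, push ε → (p, bbbb, AZ)
  ε-move, top A: go to p, push ε → (p, bbbb, Z)
  read b, top Z: go to p, push AAZ → (p, bbb, AAZ)
  ε-move, top A: go to p, push ε → (p, bbb, AZ)
  ε-move, top A: go to p, push ε → (p, bbb, Z)
  read b, top Z: go to p, push AAZ → (p, bb, AAZ)
  ε-move, top A: go to p, push ε → (p, bb, AZ)
  ε-move, top A: go to p, push ε → (p, bb, Z)
  read b, top Z: go to p, push AAZ → (p, b, AAZ)
  ε-move, top A: go to p, push ε → (p, b, AZ)
  ε-move, top A: go to p, push ε → (p, b, Z)
  read b, top Z: go to p, push AAZ → (p, ε, AAZ)
  ε-move, top A: go to p, push ε → (p, ε, AZ)
  ε-move, top A: go to p, push ε → (p, ε, Z)
All input consumed; M is in state p.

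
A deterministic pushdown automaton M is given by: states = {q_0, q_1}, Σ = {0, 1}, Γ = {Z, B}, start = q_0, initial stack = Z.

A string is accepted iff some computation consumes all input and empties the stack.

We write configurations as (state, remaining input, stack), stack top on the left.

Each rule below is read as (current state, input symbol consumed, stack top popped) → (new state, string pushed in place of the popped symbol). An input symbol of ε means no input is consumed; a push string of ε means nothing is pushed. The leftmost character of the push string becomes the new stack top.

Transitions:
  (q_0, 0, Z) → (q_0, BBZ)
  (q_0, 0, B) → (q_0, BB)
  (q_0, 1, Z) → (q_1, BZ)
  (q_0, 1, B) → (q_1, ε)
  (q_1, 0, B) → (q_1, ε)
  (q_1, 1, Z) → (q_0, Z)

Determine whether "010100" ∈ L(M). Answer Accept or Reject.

(q_0, 010100, Z) ⊢ (q_0, 10100, BBZ) ⊢ (q_1, 0100, BZ) ⊢ (q_1, 100, Z) ⊢ (q_0, 00, Z) ⊢ (q_0, 0, BBZ) ⊢ (q_0, ε, BBBZ)
All input consumed; stack is BBBZ, not empty, and no further ε-move applies.

Reject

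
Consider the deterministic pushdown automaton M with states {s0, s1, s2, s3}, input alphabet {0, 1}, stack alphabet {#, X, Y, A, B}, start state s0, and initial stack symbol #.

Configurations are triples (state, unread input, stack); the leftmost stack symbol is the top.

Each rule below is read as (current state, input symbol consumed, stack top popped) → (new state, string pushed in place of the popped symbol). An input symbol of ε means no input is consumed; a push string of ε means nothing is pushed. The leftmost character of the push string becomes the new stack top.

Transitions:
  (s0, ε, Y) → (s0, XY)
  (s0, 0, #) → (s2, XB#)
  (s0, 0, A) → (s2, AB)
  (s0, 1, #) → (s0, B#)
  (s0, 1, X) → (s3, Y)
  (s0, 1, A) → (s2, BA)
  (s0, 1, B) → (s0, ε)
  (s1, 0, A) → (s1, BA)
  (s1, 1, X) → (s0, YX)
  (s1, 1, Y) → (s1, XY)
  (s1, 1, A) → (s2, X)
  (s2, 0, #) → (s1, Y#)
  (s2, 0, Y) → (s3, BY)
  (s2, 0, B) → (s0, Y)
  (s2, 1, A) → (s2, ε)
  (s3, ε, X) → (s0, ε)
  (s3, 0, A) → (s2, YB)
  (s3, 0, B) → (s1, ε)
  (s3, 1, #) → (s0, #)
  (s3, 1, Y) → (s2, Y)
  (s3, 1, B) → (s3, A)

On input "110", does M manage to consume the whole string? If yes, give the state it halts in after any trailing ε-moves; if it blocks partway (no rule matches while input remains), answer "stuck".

s2

(s0, 110, #) ⊢ (s0, 10, B#) ⊢ (s0, 0, #) ⊢ (s2, ε, XB#)
All input consumed; M is in state s2.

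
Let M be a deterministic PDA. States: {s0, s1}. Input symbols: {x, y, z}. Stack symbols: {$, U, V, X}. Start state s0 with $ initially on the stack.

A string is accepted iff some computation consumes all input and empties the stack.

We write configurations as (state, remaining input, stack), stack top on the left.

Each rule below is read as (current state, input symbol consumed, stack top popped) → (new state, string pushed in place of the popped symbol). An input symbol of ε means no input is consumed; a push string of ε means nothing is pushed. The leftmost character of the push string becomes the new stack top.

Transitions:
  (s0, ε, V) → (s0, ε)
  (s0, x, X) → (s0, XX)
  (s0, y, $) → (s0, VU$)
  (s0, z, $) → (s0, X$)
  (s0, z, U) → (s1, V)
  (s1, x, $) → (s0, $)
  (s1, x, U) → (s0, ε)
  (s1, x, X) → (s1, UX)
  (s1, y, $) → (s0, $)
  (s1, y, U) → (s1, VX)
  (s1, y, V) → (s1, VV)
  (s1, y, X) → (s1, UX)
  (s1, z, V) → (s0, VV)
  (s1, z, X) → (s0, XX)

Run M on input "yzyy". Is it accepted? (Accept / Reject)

Reject

(s0, yzyy, $) ⊢ (s0, zyy, VU$) ⊢ (s0, zyy, U$) ⊢ (s1, yy, V$) ⊢ (s1, y, VV$) ⊢ (s1, ε, VVV$)
All input consumed; stack is VVV$, not empty, and no further ε-move applies.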